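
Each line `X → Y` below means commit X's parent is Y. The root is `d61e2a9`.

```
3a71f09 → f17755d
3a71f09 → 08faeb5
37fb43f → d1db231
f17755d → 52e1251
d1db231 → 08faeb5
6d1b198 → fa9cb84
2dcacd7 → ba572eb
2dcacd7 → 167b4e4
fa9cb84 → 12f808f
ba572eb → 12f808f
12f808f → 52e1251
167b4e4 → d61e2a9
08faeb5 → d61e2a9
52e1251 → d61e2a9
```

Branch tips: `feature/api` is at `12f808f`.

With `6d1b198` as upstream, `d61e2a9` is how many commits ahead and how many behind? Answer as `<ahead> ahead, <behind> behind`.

Reachable from d61e2a9: {d61e2a9}.
Reachable from 6d1b198: {12f808f, 52e1251, 6d1b198, d61e2a9, fa9cb84}.
Only in d61e2a9's history (ahead): {} — 0.
Only in 6d1b198's history (behind): {12f808f, 52e1251, 6d1b198, fa9cb84} — 4.

0 ahead, 4 behind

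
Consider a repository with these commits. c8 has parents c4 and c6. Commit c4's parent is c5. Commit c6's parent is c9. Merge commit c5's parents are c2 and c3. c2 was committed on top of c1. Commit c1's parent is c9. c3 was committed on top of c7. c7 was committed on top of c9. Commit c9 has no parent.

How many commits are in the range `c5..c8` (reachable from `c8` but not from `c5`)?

Reachable from c8: {c1, c2, c3, c4, c5, c6, c7, c8, c9}.
Reachable from c5: {c1, c2, c3, c5, c7, c9}.
In c8's history but not c5's: {c4, c6, c8} — 3 commits.

3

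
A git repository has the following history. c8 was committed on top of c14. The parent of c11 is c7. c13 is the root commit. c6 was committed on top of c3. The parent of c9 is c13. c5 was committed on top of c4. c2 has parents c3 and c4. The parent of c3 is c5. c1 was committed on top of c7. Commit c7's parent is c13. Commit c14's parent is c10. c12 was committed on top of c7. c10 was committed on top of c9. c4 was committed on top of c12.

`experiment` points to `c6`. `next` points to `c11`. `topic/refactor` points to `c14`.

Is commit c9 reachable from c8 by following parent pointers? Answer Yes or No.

Yes

Ancestors of c8 (commits reachable by following parents): {c10, c13, c14, c8, c9}.
c9 is in that set, so it is an ancestor of c8.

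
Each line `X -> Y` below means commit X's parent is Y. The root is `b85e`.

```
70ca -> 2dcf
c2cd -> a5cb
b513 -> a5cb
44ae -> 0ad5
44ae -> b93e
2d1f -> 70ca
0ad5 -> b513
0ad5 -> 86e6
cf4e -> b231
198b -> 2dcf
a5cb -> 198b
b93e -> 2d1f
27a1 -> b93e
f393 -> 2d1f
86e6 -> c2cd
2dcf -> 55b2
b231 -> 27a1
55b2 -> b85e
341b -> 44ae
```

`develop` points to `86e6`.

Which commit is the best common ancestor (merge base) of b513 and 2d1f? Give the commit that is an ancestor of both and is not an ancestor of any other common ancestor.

Ancestors of b513: {198b, 2dcf, 55b2, a5cb, b513, b85e}.
Ancestors of 2d1f: {2d1f, 2dcf, 55b2, 70ca, b85e}.
Common ancestors: {2dcf, 55b2, b85e}.
Among these, 2dcf is not an ancestor of any other common ancestor — it is the merge base.

2dcf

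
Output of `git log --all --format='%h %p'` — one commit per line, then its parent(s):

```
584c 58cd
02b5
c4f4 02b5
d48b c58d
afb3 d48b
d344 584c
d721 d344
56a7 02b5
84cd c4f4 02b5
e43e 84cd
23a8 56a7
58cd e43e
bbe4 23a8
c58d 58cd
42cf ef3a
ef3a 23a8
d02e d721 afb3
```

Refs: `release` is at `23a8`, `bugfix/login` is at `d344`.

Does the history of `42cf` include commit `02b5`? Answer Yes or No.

Ancestors of 42cf (commits reachable by following parents): {02b5, 23a8, 42cf, 56a7, ef3a}.
02b5 is in that set, so it is an ancestor of 42cf.

Yes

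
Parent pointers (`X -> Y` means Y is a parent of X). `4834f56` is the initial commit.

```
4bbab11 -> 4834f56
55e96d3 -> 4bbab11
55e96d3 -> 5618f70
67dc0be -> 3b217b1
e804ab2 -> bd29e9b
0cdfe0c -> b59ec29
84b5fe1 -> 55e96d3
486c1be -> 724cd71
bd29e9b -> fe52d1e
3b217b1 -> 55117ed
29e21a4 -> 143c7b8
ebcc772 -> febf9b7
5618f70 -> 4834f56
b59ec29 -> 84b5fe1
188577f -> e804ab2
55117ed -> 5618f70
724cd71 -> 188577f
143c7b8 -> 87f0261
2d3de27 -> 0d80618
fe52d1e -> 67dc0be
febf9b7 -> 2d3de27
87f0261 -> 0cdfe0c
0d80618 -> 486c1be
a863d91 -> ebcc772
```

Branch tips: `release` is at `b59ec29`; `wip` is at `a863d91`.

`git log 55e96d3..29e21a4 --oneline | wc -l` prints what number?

Reachable from 29e21a4: {0cdfe0c, 143c7b8, 29e21a4, 4834f56, 4bbab11, 55e96d3, 5618f70, 84b5fe1, 87f0261, b59ec29}.
Reachable from 55e96d3: {4834f56, 4bbab11, 55e96d3, 5618f70}.
In 29e21a4's history but not 55e96d3's: {0cdfe0c, 143c7b8, 29e21a4, 84b5fe1, 87f0261, b59ec29} — 6 commits.

6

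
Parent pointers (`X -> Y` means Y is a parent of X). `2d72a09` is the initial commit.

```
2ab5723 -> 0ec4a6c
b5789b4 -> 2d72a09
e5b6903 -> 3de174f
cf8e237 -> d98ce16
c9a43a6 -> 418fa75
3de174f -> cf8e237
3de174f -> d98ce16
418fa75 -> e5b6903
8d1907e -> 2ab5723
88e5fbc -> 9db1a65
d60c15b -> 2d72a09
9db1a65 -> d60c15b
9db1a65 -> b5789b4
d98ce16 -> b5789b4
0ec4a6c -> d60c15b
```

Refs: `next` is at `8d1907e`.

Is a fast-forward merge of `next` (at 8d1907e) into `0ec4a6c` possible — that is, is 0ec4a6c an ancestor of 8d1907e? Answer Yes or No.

Yes

A fast-forward from 0ec4a6c to 8d1907e is possible iff 0ec4a6c is an ancestor of 8d1907e.
Ancestors of 8d1907e: {0ec4a6c, 2ab5723, 2d72a09, 8d1907e, d60c15b}.
0ec4a6c is among them, so fast-forward is possible.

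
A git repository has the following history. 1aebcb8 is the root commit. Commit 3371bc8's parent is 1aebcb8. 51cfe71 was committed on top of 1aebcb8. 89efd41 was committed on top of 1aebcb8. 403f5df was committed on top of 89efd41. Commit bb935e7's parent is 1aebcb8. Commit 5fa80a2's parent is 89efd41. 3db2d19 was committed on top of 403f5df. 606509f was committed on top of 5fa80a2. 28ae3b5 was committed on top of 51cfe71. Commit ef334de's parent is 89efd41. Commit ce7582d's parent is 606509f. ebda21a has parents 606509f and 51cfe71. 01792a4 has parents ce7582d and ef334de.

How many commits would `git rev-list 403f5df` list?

Walking parent pointers from 403f5df: reachable set = {1aebcb8, 403f5df, 89efd41}.
That is 3 commits.

3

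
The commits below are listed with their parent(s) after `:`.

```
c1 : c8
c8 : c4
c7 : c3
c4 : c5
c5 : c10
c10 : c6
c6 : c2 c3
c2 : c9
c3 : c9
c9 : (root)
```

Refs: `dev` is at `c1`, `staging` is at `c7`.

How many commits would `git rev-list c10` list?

5

Walking parent pointers from c10: reachable set = {c10, c2, c3, c6, c9}.
That is 5 commits.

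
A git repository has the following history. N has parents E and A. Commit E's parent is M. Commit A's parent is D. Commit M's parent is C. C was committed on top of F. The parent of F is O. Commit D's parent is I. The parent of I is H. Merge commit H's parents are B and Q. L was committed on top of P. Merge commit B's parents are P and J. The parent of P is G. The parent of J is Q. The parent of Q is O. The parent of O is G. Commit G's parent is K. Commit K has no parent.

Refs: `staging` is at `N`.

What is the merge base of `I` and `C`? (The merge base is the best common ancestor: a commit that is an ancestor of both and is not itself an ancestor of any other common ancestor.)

Ancestors of I: {B, G, H, I, J, K, O, P, Q}.
Ancestors of C: {C, F, G, K, O}.
Common ancestors: {G, K, O}.
Among these, O is not an ancestor of any other common ancestor — it is the merge base.

O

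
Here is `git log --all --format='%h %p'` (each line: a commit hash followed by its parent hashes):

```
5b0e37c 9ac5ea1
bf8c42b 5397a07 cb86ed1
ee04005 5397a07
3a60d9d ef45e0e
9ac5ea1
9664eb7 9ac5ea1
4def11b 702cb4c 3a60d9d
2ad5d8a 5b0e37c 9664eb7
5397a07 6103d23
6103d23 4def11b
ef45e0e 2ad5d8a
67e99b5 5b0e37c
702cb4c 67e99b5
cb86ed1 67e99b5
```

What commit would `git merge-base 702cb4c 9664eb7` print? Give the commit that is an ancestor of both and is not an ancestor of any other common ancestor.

9ac5ea1

Ancestors of 702cb4c: {5b0e37c, 67e99b5, 702cb4c, 9ac5ea1}.
Ancestors of 9664eb7: {9664eb7, 9ac5ea1}.
Common ancestors: {9ac5ea1}.
The only common ancestor is 9ac5ea1, so it is the merge base.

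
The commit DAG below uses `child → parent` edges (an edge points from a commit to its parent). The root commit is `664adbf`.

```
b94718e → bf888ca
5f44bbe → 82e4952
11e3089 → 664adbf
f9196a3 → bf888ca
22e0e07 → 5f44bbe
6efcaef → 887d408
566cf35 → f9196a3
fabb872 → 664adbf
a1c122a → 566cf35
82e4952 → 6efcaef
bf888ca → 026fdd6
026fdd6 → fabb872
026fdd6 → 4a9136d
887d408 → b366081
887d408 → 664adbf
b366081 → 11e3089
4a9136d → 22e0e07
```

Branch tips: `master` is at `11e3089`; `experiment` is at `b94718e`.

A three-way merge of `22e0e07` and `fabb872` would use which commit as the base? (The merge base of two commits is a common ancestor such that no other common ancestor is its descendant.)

Ancestors of 22e0e07: {11e3089, 22e0e07, 5f44bbe, 664adbf, 6efcaef, 82e4952, 887d408, b366081}.
Ancestors of fabb872: {664adbf, fabb872}.
Common ancestors: {664adbf}.
The only common ancestor is 664adbf, so it is the merge base.

664adbf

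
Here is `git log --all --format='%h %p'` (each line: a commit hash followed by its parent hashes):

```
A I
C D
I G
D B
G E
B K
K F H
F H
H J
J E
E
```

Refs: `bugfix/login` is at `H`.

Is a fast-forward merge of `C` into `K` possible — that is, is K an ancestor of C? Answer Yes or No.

A fast-forward from K to C is possible iff K is an ancestor of C.
Ancestors of C: {B, C, D, E, F, H, J, K}.
K is among them, so fast-forward is possible.

Yes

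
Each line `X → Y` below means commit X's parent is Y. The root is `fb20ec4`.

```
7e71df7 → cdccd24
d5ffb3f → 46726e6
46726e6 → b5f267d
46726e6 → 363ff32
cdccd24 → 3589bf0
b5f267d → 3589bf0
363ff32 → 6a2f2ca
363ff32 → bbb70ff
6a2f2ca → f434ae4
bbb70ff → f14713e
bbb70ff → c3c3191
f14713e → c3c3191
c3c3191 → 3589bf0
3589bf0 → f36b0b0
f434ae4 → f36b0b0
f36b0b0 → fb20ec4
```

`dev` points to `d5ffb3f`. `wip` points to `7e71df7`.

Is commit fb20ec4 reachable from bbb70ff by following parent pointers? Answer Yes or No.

Yes

Ancestors of bbb70ff (commits reachable by following parents): {3589bf0, bbb70ff, c3c3191, f14713e, f36b0b0, fb20ec4}.
fb20ec4 is in that set, so it is an ancestor of bbb70ff.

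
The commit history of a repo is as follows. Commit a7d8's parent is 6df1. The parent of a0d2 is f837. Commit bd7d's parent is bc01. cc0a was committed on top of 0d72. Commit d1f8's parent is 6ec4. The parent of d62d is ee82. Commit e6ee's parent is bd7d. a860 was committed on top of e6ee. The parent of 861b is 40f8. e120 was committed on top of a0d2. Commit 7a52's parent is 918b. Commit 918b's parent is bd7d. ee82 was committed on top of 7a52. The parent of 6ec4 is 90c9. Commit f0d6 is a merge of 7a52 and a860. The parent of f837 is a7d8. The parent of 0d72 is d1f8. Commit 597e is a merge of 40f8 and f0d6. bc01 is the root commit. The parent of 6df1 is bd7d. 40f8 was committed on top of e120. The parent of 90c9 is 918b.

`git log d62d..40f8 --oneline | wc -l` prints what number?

Reachable from 40f8: {40f8, 6df1, a0d2, a7d8, bc01, bd7d, e120, f837}.
Reachable from d62d: {7a52, 918b, bc01, bd7d, d62d, ee82}.
In 40f8's history but not d62d's: {40f8, 6df1, a0d2, a7d8, e120, f837} — 6 commits.

6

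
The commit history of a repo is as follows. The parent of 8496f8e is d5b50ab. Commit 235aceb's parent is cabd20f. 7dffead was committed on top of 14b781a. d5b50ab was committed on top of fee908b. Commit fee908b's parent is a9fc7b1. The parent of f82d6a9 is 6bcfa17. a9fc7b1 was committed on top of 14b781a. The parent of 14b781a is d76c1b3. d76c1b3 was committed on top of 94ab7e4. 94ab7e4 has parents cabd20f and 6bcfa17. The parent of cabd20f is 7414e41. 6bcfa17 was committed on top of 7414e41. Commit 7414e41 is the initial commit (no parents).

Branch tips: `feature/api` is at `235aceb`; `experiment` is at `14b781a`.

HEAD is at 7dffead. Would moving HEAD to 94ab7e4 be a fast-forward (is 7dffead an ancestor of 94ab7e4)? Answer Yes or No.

No

A fast-forward from 7dffead to 94ab7e4 is possible iff 7dffead is an ancestor of 94ab7e4.
Ancestors of 94ab7e4: {6bcfa17, 7414e41, 94ab7e4, cabd20f}.
7dffead is not among them, so fast-forward is not possible.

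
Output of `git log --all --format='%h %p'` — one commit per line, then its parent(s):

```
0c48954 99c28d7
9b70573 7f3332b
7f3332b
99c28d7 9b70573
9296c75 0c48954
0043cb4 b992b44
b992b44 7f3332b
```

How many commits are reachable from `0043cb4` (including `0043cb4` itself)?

3

Walking parent pointers from 0043cb4: reachable set = {0043cb4, 7f3332b, b992b44}.
That is 3 commits.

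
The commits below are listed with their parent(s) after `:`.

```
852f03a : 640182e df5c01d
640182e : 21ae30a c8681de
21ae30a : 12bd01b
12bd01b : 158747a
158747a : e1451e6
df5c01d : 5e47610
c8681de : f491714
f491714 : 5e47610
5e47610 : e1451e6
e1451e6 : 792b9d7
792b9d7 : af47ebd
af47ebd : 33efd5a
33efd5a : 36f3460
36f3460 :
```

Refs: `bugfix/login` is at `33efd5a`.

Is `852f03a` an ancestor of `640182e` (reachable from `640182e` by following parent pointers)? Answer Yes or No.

Ancestors of 640182e: {12bd01b, 158747a, 21ae30a, 33efd5a, 36f3460, 5e47610, 640182e, 792b9d7, af47ebd, c8681de, e1451e6, f491714}.
852f03a is not in that set, so it is not an ancestor of 640182e.

No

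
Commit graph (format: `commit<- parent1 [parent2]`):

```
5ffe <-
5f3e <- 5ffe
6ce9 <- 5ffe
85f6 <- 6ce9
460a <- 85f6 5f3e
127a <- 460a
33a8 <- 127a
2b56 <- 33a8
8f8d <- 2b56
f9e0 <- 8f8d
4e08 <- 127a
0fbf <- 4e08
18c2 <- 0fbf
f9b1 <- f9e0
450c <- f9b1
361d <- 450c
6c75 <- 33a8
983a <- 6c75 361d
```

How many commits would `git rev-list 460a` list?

5

Walking parent pointers from 460a: reachable set = {460a, 5f3e, 5ffe, 6ce9, 85f6}.
That is 5 commits.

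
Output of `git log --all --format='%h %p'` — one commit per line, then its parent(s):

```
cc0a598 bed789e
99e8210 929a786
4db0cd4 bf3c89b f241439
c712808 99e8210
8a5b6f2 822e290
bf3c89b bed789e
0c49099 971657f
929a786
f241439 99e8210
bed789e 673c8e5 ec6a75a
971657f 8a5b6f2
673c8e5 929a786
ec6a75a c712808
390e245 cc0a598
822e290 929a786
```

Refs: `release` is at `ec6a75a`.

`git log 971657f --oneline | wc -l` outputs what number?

4

Walking parent pointers from 971657f: reachable set = {822e290, 8a5b6f2, 929a786, 971657f}.
That is 4 commits.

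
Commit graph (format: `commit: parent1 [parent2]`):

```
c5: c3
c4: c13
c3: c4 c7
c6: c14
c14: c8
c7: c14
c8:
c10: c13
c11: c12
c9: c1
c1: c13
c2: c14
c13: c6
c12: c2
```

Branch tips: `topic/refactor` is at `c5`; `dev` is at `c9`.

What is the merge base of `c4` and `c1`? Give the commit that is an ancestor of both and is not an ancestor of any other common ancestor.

Ancestors of c4: {c13, c14, c4, c6, c8}.
Ancestors of c1: {c1, c13, c14, c6, c8}.
Common ancestors: {c13, c14, c6, c8}.
Among these, c13 is not an ancestor of any other common ancestor — it is the merge base.

c13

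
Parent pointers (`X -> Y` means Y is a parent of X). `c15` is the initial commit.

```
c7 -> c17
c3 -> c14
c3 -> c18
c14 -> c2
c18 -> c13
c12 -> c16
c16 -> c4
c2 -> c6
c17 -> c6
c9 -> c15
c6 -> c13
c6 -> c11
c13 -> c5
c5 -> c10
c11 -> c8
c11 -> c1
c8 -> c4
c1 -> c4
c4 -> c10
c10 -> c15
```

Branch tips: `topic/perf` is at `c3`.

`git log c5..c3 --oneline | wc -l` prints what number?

Reachable from c3: {c1, c10, c11, c13, c14, c15, c18, c2, c3, c4, c5, c6, c8}.
Reachable from c5: {c10, c15, c5}.
In c3's history but not c5's: {c1, c11, c13, c14, c18, c2, c3, c4, c6, c8} — 10 commits.

10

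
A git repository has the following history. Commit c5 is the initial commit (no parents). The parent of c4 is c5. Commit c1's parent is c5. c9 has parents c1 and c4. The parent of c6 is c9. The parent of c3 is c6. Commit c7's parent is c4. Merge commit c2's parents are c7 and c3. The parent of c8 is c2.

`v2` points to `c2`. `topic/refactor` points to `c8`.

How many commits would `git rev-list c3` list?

Walking parent pointers from c3: reachable set = {c1, c3, c4, c5, c6, c9}.
That is 6 commits.

6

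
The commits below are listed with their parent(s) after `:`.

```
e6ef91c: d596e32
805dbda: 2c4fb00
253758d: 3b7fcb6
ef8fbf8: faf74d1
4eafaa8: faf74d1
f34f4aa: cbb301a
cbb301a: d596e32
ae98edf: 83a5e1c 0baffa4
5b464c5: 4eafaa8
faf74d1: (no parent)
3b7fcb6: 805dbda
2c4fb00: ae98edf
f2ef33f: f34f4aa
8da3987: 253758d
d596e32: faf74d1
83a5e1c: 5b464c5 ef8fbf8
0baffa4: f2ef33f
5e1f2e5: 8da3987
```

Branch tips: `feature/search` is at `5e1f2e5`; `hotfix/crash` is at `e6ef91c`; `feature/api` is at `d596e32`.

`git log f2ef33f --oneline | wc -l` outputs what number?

Walking parent pointers from f2ef33f: reachable set = {cbb301a, d596e32, f2ef33f, f34f4aa, faf74d1}.
That is 5 commits.

5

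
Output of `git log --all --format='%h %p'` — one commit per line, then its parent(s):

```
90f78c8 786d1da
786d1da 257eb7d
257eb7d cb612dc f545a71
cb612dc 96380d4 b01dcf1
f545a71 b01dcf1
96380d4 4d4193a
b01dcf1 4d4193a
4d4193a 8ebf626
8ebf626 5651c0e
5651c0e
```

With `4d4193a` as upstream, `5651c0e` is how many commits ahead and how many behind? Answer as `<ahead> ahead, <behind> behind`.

Reachable from 5651c0e: {5651c0e}.
Reachable from 4d4193a: {4d4193a, 5651c0e, 8ebf626}.
Only in 5651c0e's history (ahead): {} — 0.
Only in 4d4193a's history (behind): {4d4193a, 8ebf626} — 2.

0 ahead, 2 behind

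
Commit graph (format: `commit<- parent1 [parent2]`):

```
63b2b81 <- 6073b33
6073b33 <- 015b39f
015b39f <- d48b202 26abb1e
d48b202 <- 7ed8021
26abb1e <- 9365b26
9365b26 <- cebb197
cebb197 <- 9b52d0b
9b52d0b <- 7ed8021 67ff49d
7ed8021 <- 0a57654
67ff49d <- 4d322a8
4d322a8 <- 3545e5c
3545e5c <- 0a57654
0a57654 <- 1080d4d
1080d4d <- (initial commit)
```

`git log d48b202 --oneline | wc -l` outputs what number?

4

Walking parent pointers from d48b202: reachable set = {0a57654, 1080d4d, 7ed8021, d48b202}.
That is 4 commits.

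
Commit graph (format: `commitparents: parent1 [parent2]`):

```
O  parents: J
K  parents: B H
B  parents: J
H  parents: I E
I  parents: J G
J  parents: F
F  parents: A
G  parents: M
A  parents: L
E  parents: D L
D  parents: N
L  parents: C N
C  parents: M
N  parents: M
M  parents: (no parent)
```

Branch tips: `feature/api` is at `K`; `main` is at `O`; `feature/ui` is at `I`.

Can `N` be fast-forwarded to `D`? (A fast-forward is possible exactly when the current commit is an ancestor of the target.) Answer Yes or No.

A fast-forward from N to D is possible iff N is an ancestor of D.
Ancestors of D: {D, M, N}.
N is among them, so fast-forward is possible.

Yes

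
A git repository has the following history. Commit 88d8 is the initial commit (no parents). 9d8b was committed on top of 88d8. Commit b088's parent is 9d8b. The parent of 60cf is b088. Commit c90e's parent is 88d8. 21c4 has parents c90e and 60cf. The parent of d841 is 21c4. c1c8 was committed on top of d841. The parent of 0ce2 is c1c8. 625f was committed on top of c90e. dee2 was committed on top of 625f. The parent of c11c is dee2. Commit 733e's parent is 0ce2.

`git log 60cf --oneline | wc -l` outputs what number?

4

Walking parent pointers from 60cf: reachable set = {60cf, 88d8, 9d8b, b088}.
That is 4 commits.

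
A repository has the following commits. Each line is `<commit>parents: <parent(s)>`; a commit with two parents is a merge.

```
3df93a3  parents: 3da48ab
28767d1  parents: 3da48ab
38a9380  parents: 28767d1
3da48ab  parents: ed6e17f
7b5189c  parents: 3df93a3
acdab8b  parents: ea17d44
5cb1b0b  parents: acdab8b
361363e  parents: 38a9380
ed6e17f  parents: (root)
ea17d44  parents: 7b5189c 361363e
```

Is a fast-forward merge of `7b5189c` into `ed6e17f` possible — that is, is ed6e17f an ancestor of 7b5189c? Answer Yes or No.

A fast-forward from ed6e17f to 7b5189c is possible iff ed6e17f is an ancestor of 7b5189c.
Ancestors of 7b5189c: {3da48ab, 3df93a3, 7b5189c, ed6e17f}.
ed6e17f is among them, so fast-forward is possible.

Yes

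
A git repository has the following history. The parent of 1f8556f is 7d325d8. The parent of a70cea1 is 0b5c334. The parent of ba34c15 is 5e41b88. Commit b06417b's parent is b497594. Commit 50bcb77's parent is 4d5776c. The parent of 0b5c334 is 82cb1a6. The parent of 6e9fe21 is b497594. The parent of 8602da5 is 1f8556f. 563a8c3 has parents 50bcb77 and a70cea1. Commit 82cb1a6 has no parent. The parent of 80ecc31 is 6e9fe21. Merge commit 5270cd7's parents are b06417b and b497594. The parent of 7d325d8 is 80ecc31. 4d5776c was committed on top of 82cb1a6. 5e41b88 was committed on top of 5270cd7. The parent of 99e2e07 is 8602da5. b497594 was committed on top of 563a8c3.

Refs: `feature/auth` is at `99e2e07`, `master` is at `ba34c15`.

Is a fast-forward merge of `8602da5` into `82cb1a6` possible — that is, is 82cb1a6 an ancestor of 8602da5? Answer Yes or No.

Yes

A fast-forward from 82cb1a6 to 8602da5 is possible iff 82cb1a6 is an ancestor of 8602da5.
Ancestors of 8602da5: {0b5c334, 1f8556f, 4d5776c, 50bcb77, 563a8c3, 6e9fe21, 7d325d8, 80ecc31, 82cb1a6, 8602da5, a70cea1, b497594}.
82cb1a6 is among them, so fast-forward is possible.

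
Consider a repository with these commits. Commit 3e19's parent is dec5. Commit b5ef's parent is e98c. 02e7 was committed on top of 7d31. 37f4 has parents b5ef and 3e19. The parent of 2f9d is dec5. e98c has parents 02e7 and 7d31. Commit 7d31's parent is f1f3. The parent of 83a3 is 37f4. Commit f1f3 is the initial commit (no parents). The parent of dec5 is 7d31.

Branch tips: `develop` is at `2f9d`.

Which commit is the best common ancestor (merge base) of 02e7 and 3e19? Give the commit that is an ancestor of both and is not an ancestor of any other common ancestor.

7d31

Ancestors of 02e7: {02e7, 7d31, f1f3}.
Ancestors of 3e19: {3e19, 7d31, dec5, f1f3}.
Common ancestors: {7d31, f1f3}.
Among these, 7d31 is not an ancestor of any other common ancestor — it is the merge base.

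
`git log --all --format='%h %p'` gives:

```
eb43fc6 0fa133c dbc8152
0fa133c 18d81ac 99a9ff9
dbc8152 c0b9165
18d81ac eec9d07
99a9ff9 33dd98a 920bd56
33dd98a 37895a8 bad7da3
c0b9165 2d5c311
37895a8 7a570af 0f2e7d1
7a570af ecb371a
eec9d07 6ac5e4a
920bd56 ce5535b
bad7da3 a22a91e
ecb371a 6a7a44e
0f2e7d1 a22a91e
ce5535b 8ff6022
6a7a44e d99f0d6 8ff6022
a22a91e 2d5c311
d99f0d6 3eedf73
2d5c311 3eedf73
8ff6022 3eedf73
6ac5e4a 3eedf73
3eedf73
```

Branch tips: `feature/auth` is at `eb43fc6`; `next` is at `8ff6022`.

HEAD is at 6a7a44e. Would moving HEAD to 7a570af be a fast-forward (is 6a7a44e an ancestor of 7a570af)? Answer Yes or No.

Yes

A fast-forward from 6a7a44e to 7a570af is possible iff 6a7a44e is an ancestor of 7a570af.
Ancestors of 7a570af: {3eedf73, 6a7a44e, 7a570af, 8ff6022, d99f0d6, ecb371a}.
6a7a44e is among them, so fast-forward is possible.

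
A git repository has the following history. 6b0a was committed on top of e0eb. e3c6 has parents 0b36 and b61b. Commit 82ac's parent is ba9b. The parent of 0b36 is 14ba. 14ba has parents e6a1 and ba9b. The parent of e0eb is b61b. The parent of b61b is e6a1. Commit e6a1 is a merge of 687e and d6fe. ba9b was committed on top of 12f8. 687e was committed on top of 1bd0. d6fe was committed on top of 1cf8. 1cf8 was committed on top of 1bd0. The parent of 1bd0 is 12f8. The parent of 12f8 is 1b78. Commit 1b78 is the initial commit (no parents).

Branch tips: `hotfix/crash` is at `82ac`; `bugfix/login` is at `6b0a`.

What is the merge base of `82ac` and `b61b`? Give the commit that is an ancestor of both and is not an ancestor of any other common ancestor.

Ancestors of 82ac: {12f8, 1b78, 82ac, ba9b}.
Ancestors of b61b: {12f8, 1b78, 1bd0, 1cf8, 687e, b61b, d6fe, e6a1}.
Common ancestors: {12f8, 1b78}.
Among these, 12f8 is not an ancestor of any other common ancestor — it is the merge base.

12f8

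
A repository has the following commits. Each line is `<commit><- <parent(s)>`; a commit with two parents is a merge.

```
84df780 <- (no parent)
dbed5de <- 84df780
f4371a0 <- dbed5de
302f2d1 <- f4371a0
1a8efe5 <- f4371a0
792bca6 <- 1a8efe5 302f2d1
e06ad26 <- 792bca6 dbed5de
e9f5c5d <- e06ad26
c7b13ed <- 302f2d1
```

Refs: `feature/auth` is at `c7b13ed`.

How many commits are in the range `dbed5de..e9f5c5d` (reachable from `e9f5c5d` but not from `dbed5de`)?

6

Reachable from e9f5c5d: {1a8efe5, 302f2d1, 792bca6, 84df780, dbed5de, e06ad26, e9f5c5d, f4371a0}.
Reachable from dbed5de: {84df780, dbed5de}.
In e9f5c5d's history but not dbed5de's: {1a8efe5, 302f2d1, 792bca6, e06ad26, e9f5c5d, f4371a0} — 6 commits.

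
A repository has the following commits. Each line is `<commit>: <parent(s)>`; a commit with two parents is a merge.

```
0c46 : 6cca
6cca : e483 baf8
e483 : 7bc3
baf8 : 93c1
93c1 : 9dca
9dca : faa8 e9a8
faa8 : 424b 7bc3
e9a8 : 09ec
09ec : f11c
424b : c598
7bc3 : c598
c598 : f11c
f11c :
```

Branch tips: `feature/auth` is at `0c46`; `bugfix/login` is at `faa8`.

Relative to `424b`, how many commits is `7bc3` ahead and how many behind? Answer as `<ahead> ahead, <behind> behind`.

Reachable from 7bc3: {7bc3, c598, f11c}.
Reachable from 424b: {424b, c598, f11c}.
Only in 7bc3's history (ahead): {7bc3} — 1.
Only in 424b's history (behind): {424b} — 1.

1 ahead, 1 behind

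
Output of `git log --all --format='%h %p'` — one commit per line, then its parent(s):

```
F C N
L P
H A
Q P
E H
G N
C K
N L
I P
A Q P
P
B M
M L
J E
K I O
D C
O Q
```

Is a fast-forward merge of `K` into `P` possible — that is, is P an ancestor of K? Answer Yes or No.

A fast-forward from P to K is possible iff P is an ancestor of K.
Ancestors of K: {I, K, O, P, Q}.
P is among them, so fast-forward is possible.

Yes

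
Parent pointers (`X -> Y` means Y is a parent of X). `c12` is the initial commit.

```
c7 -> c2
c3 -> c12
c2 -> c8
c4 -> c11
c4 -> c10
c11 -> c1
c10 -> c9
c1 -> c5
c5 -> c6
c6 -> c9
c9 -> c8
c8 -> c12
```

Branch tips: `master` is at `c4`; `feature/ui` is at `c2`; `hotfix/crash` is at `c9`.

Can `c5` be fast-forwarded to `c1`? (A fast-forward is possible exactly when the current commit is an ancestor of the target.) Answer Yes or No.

A fast-forward from c5 to c1 is possible iff c5 is an ancestor of c1.
Ancestors of c1: {c1, c12, c5, c6, c8, c9}.
c5 is among them, so fast-forward is possible.

Yes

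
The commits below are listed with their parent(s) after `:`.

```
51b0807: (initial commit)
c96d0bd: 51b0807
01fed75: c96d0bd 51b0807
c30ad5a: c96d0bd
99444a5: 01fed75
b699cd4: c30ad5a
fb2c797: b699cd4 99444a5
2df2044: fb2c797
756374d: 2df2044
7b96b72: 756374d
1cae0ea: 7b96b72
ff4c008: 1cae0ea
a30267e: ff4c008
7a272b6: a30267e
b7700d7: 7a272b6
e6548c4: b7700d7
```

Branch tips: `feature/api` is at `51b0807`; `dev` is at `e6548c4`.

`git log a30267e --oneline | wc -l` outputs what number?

13

Walking parent pointers from a30267e: reachable set = {01fed75, 1cae0ea, 2df2044, 51b0807, 756374d, 7b96b72, 99444a5, a30267e, b699cd4, c30ad5a, c96d0bd, fb2c797, ff4c008}.
That is 13 commits.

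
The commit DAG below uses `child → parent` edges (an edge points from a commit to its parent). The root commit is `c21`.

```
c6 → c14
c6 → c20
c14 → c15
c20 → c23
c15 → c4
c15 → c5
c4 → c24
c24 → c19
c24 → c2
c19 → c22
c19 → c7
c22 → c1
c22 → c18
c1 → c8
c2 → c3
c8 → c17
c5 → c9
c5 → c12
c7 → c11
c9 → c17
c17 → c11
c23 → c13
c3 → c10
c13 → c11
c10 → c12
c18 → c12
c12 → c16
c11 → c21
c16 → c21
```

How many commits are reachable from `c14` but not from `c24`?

Reachable from c14: {c1, c10, c11, c12, c14, c15, c16, c17, c18, c19, c2, c21, c22, c24, c3, c4, c5, c7, c8, c9}.
Reachable from c24: {c1, c10, c11, c12, c16, c17, c18, c19, c2, c21, c22, c24, c3, c7, c8}.
In c14's history but not c24's: {c14, c15, c4, c5, c9} — 5 commits.

5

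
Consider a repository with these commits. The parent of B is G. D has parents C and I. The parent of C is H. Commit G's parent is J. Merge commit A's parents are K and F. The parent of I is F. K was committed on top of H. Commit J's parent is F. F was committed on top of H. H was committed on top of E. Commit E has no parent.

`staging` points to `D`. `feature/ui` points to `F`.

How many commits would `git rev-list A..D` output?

3

Reachable from D: {C, D, E, F, H, I}.
Reachable from A: {A, E, F, H, K}.
In D's history but not A's: {C, D, I} — 3 commits.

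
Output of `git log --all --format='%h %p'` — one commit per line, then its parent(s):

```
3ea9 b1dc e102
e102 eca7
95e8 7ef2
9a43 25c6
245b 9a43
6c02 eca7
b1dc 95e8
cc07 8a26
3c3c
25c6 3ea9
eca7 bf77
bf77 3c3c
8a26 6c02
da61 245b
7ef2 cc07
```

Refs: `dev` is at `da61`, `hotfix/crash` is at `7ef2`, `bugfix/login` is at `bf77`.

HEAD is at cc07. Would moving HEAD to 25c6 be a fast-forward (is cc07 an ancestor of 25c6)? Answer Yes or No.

Yes

A fast-forward from cc07 to 25c6 is possible iff cc07 is an ancestor of 25c6.
Ancestors of 25c6: {25c6, 3c3c, 3ea9, 6c02, 7ef2, 8a26, 95e8, b1dc, bf77, cc07, e102, eca7}.
cc07 is among them, so fast-forward is possible.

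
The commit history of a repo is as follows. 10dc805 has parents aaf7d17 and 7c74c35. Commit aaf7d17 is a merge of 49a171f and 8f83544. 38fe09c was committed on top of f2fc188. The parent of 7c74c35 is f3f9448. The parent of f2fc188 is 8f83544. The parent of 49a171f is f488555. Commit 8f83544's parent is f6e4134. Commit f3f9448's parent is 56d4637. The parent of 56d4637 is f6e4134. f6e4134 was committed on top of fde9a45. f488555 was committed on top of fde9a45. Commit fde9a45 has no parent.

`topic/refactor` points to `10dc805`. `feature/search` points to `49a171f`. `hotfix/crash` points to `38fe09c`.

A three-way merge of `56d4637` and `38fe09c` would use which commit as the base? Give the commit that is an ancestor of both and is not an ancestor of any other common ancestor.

Ancestors of 56d4637: {56d4637, f6e4134, fde9a45}.
Ancestors of 38fe09c: {38fe09c, 8f83544, f2fc188, f6e4134, fde9a45}.
Common ancestors: {f6e4134, fde9a45}.
Among these, f6e4134 is not an ancestor of any other common ancestor — it is the merge base.

f6e4134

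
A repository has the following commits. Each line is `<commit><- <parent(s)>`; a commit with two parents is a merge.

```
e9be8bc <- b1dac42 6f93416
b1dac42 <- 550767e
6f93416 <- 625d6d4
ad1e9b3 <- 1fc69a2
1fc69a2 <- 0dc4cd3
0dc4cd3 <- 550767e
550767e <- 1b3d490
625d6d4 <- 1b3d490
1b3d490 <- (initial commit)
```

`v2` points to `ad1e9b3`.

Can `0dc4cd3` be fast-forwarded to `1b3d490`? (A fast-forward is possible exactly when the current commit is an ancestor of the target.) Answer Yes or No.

A fast-forward from 0dc4cd3 to 1b3d490 is possible iff 0dc4cd3 is an ancestor of 1b3d490.
Ancestors of 1b3d490: {1b3d490}.
0dc4cd3 is not among them, so fast-forward is not possible.

No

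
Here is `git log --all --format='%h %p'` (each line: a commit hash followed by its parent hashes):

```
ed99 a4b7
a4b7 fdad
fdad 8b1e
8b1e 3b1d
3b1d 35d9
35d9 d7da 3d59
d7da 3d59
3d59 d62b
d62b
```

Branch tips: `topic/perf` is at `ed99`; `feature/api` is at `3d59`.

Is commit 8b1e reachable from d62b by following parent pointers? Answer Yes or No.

No

Ancestors of d62b: {d62b}.
8b1e is not in that set, so it is not an ancestor of d62b.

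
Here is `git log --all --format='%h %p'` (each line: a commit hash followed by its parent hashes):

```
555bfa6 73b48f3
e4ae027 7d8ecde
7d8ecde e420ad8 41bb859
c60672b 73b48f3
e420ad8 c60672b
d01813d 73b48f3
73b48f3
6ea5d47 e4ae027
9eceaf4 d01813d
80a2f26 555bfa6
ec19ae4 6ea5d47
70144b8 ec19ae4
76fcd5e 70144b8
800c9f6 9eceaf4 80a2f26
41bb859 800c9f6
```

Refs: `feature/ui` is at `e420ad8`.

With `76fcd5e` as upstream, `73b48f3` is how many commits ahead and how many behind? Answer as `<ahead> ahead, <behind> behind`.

0 ahead, 14 behind

Reachable from 73b48f3: {73b48f3}.
Reachable from 76fcd5e: {41bb859, 555bfa6, 6ea5d47, 70144b8, 73b48f3, 76fcd5e, 7d8ecde, 800c9f6, 80a2f26, 9eceaf4, c60672b, d01813d, e420ad8, e4ae027, ec19ae4}.
Only in 73b48f3's history (ahead): {} — 0.
Only in 76fcd5e's history (behind): {41bb859, 555bfa6, 6ea5d47, 70144b8, 76fcd5e, 7d8ecde, 800c9f6, 80a2f26, 9eceaf4, c60672b, d01813d, e420ad8, e4ae027, ec19ae4} — 14.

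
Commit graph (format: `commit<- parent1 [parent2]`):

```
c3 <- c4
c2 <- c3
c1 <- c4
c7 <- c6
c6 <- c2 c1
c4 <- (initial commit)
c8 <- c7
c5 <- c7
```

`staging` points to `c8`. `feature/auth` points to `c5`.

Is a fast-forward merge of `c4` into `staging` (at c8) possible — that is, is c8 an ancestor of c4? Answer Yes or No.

A fast-forward from c8 to c4 is possible iff c8 is an ancestor of c4.
Ancestors of c4: {c4}.
c8 is not among them, so fast-forward is not possible.

No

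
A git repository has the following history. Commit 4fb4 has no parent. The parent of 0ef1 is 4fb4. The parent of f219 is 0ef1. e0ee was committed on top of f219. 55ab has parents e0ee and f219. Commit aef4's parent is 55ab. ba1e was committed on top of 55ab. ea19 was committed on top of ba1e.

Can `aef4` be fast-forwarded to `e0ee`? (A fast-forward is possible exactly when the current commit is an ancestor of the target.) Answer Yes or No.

No

A fast-forward from aef4 to e0ee is possible iff aef4 is an ancestor of e0ee.
Ancestors of e0ee: {0ef1, 4fb4, e0ee, f219}.
aef4 is not among them, so fast-forward is not possible.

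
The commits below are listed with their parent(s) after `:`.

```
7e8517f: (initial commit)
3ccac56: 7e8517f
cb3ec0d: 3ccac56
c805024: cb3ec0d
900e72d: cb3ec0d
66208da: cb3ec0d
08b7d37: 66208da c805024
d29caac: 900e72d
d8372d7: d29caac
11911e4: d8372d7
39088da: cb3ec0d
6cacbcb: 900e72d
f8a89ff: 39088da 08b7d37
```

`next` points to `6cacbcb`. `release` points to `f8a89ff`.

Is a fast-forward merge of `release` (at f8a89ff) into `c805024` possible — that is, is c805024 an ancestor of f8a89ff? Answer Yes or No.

Yes

A fast-forward from c805024 to f8a89ff is possible iff c805024 is an ancestor of f8a89ff.
Ancestors of f8a89ff: {08b7d37, 39088da, 3ccac56, 66208da, 7e8517f, c805024, cb3ec0d, f8a89ff}.
c805024 is among them, so fast-forward is possible.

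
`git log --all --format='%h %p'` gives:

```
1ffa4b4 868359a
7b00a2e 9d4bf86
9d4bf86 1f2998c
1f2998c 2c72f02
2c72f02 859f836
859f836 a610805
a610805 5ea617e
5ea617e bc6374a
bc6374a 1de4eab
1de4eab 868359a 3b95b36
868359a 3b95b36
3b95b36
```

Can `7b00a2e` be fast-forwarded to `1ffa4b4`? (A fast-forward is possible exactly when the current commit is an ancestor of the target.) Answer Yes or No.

No

A fast-forward from 7b00a2e to 1ffa4b4 is possible iff 7b00a2e is an ancestor of 1ffa4b4.
Ancestors of 1ffa4b4: {1ffa4b4, 3b95b36, 868359a}.
7b00a2e is not among them, so fast-forward is not possible.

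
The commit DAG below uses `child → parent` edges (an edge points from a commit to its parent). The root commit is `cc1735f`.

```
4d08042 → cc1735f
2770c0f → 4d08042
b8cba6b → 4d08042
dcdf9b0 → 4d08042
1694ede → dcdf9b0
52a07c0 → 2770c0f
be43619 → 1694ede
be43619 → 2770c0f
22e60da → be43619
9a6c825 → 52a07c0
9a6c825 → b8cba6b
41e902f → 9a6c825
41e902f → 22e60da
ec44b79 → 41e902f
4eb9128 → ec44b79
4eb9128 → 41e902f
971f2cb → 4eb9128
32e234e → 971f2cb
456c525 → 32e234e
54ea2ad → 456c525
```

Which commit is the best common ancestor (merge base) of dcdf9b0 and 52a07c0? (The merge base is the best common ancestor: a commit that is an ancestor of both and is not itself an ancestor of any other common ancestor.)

Ancestors of dcdf9b0: {4d08042, cc1735f, dcdf9b0}.
Ancestors of 52a07c0: {2770c0f, 4d08042, 52a07c0, cc1735f}.
Common ancestors: {4d08042, cc1735f}.
Among these, 4d08042 is not an ancestor of any other common ancestor — it is the merge base.

4d08042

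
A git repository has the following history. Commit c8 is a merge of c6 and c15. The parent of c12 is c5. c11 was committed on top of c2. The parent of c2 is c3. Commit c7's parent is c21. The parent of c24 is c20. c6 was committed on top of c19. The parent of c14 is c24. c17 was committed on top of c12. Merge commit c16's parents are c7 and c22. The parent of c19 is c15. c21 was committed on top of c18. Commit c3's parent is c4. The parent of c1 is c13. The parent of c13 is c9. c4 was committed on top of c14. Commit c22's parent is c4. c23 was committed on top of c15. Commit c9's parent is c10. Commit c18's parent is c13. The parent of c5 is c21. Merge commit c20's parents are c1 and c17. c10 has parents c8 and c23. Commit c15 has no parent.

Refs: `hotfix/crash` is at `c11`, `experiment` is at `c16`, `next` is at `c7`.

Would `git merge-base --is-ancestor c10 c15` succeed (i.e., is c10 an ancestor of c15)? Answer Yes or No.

No

Ancestors of c15: {c15}.
c10 is not in that set, so it is not an ancestor of c15.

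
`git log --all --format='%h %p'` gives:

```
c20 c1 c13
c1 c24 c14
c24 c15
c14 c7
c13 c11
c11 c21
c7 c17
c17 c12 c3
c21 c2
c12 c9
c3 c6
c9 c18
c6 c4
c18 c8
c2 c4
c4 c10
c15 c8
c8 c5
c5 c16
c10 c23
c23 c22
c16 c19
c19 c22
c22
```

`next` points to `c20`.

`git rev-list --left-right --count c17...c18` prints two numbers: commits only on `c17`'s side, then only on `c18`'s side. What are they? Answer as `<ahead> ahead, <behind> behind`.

Reachable from c17: {c10, c12, c16, c17, c18, c19, c22, c23, c3, c4, c5, c6, c8, c9}.
Reachable from c18: {c16, c18, c19, c22, c5, c8}.
Only in c17's history (ahead): {c10, c12, c17, c23, c3, c4, c6, c9} — 8.
Only in c18's history (behind): {} — 0.

8 ahead, 0 behind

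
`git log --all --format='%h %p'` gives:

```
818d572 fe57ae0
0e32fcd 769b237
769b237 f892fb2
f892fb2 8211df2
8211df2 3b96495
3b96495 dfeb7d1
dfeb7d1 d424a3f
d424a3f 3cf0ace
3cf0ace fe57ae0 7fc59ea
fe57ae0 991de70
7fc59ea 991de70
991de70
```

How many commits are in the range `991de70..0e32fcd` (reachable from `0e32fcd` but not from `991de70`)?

Reachable from 0e32fcd: {0e32fcd, 3b96495, 3cf0ace, 769b237, 7fc59ea, 8211df2, 991de70, d424a3f, dfeb7d1, f892fb2, fe57ae0}.
Reachable from 991de70: {991de70}.
In 0e32fcd's history but not 991de70's: {0e32fcd, 3b96495, 3cf0ace, 769b237, 7fc59ea, 8211df2, d424a3f, dfeb7d1, f892fb2, fe57ae0} — 10 commits.

10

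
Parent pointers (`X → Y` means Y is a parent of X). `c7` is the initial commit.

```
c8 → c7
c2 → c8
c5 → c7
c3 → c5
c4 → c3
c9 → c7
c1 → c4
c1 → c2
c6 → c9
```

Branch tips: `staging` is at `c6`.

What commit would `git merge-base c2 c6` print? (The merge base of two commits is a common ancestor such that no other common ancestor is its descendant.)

Ancestors of c2: {c2, c7, c8}.
Ancestors of c6: {c6, c7, c9}.
Common ancestors: {c7}.
The only common ancestor is c7, so it is the merge base.

c7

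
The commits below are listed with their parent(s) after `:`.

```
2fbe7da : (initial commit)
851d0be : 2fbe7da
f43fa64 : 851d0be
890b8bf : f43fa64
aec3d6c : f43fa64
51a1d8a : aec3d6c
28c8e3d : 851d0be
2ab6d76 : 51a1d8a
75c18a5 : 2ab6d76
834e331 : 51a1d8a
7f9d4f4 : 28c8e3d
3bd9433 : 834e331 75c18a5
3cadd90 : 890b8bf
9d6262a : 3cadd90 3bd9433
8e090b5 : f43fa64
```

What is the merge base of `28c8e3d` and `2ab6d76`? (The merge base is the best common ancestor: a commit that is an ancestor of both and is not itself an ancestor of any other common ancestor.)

Ancestors of 28c8e3d: {28c8e3d, 2fbe7da, 851d0be}.
Ancestors of 2ab6d76: {2ab6d76, 2fbe7da, 51a1d8a, 851d0be, aec3d6c, f43fa64}.
Common ancestors: {2fbe7da, 851d0be}.
Among these, 851d0be is not an ancestor of any other common ancestor — it is the merge base.

851d0be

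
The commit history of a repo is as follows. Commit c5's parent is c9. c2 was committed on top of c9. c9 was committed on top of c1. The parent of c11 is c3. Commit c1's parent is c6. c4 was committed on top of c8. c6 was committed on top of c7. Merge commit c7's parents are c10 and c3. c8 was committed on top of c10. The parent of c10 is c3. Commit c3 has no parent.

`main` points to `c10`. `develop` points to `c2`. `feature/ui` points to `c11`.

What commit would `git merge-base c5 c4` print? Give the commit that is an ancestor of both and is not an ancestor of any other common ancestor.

Ancestors of c5: {c1, c10, c3, c5, c6, c7, c9}.
Ancestors of c4: {c10, c3, c4, c8}.
Common ancestors: {c10, c3}.
Among these, c10 is not an ancestor of any other common ancestor — it is the merge base.

c10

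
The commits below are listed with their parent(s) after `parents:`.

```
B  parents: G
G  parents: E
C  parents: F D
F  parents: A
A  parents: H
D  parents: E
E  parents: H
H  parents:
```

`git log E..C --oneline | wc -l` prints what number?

4

Reachable from C: {A, C, D, E, F, H}.
Reachable from E: {E, H}.
In C's history but not E's: {A, C, D, F} — 4 commits.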